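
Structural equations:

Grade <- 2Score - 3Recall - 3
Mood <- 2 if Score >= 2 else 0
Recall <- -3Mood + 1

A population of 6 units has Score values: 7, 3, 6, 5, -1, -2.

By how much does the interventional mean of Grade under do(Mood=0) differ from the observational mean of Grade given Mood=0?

9

Under do(Mood=0), Mood's equation is replaced by Mood=0 for every unit. Per-unit Grade: 8, 0, 6, 4, -8, -10. Mean = 0.
Conditioning on Mood=0 selects the 2 unit(s) with Score ∈ {-1, -2}. Their Grade values: -8, -10. Mean = -9.
Difference = 0 − (-9) = 9.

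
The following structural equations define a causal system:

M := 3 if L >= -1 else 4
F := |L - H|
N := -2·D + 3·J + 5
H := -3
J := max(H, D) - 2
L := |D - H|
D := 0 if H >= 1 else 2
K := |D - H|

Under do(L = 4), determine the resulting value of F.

7

do(L=4) replaces the equation L := |D - H| with the constant L = 4.
F = |L - H|  [with L=4, H=-3]  = 7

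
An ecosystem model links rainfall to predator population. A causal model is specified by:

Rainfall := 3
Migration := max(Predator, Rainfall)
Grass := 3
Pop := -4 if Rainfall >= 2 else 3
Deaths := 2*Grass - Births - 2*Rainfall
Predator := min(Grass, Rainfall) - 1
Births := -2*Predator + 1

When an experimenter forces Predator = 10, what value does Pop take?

-4

The intervention breaks the incoming arrows to Predator: Predator := min(Grass, Rainfall) - 1 no longer applies, and Predator = 10.
Pop is not downstream of the intervention, so its value is determined by the original equations.
Pop = -4 if Rainfall >= 2 else 3  [with Rainfall=3]  = -4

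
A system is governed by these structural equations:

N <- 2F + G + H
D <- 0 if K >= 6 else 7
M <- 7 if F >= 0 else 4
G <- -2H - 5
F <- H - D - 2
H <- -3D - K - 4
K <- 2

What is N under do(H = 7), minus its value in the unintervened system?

34

The intervention breaks the incoming arrows to H: H <- -3D - K - 4 no longer applies, and H = 7.
D = 0 if K >= 6 else 7  [with K=2]  = 7
F = H - D - 2  [with H=7, D=7]  = -2
G = -2H - 5  [with H=7]  = -19
N = 2F + G + H  [with F=-2, G=-19, H=7]  = -16
Without intervention: D = 0 if K >= 6 else 7  [with K=2]  = 7; H = -3D - K - 4  [with D=7, K=2]  = -27; F = H - D - 2  [with H=-27, D=7]  = -36; G = -2H - 5  [with H=-27]  = 49; N = 2F + G + H  [with F=-36, G=49, H=-27]  = -50.
Change = -16 − (-50) = 34.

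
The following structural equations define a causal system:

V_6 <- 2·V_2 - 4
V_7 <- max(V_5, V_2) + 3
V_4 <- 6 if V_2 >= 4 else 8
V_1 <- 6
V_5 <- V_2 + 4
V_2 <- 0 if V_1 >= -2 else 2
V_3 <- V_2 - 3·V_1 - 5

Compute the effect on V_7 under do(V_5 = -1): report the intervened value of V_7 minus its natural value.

-4

Under do(V_5=-1), the mechanism V_5 <- V_2 + 4 is discarded; V_5 is fixed at -1.
V_2 = 0 if V_1 >= -2 else 2  [with V_1=6]  = 0
V_7 = max(V_5, V_2) + 3  [with V_5=-1, V_2=0]  = 3
Without intervention: V_2 = 0 if V_1 >= -2 else 2  [with V_1=6]  = 0; V_5 = V_2 + 4  [with V_2=0]  = 4; V_7 = max(V_5, V_2) + 3  [with V_5=4, V_2=0]  = 7.
Change = 3 − 7 = -4.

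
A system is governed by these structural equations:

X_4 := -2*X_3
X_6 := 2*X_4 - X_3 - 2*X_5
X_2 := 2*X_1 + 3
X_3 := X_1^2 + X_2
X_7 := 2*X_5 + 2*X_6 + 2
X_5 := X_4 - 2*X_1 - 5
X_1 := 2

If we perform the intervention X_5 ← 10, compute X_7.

Under do(X_5=10), the mechanism X_5 := X_4 - 2*X_1 - 5 is discarded; X_5 is fixed at 10.
X_2 = 2*X_1 + 3  [with X_1=2]  = 7
X_3 = X_1^2 + X_2  [with X_1=2, X_2=7]  = 11
X_4 = -2*X_3  [with X_3=11]  = -22
X_6 = 2*X_4 - X_3 - 2*X_5  [with X_4=-22, X_3=11, X_5=10]  = -75
X_7 = 2*X_5 + 2*X_6 + 2  [with X_5=10, X_6=-75]  = -128

-128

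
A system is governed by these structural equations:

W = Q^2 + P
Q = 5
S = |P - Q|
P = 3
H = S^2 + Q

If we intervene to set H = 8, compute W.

Intervening sets H = 8 and removes its equation (H = S^2 + Q).
No directed path runs from H to W, so W keeps its natural value.
W = Q^2 + P  [with Q=5, P=3]  = 28

28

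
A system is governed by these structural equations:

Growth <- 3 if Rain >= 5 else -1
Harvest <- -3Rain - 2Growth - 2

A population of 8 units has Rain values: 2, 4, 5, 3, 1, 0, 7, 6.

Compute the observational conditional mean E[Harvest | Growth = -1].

-6

E[Harvest|Growth=-1] averages over only the 5 units with Growth=-1 (Rain = 2, 4, 3, 1, 0): Harvest = -6, -12, -9, -3, 0, mean -6.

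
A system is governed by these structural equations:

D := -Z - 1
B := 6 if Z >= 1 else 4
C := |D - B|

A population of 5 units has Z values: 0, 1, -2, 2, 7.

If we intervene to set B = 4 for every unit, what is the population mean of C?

6.6

do(B=4) breaks B's dependence on Z. With B=4 fixed, C across the units is 5, 6, 3, 7, 12, mean 6.6.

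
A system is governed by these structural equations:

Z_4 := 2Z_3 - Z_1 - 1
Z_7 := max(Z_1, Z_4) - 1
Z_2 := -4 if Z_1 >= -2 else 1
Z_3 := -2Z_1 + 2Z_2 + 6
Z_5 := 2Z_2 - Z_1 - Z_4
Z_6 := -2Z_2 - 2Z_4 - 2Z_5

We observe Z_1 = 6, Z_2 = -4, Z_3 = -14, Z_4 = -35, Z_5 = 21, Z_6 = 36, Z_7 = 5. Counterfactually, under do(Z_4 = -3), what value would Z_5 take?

-11

Intervening sets Z_4 = -3 and removes its equation (Z_4 := 2Z_3 - Z_1 - 1).
Z_2 = -4 if Z_1 >= -2 else 1  [with Z_1=6]  = -4
Z_5 = 2Z_2 - Z_1 - Z_4  [with Z_2=-4, Z_1=6, Z_4=-3]  = -11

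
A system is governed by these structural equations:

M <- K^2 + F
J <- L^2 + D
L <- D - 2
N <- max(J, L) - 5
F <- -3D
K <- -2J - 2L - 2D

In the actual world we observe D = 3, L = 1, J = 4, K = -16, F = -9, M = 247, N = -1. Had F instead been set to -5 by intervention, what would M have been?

The intervention breaks the incoming arrows to F: F <- -3D no longer applies, and F = -5.
L = D - 2  [with D=3]  = 1
J = L^2 + D  [with L=1, D=3]  = 4
K = -2J - 2L - 2D  [with J=4, L=1, D=3]  = -16
M = K^2 + F  [with K=-16, F=-5]  = 251

251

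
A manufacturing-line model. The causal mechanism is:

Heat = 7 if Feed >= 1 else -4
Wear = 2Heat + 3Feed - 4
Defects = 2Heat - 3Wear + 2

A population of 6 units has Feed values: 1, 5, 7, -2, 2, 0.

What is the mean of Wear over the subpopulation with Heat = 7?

Observing Heat=7 restricts to units where Heat's equation naturally yields 7: Feed ∈ {1, 5, 7, 2}. In that subpopulation Wear = 13, 25, 31, 16, mean 21.25.

21.25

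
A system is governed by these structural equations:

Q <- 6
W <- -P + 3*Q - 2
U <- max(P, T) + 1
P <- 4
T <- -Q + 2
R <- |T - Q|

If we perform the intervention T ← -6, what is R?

Under do(T=-6), the mechanism T <- -Q + 2 is discarded; T is fixed at -6.
R = |T - Q|  [with T=-6, Q=6]  = 12

12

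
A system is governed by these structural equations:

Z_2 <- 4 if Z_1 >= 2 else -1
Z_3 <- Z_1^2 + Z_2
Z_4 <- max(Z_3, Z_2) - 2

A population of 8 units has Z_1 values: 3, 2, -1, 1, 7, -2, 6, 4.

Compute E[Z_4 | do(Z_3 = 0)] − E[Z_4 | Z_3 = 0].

do(Z_3=0) breaks Z_3's dependence on Z_1. With Z_3=0 fixed, Z_4 across the units is 2, 2, -2, -2, 2, -2, 2, 2, mean 0.5.
Observing Z_3=0 restricts to units where Z_3's equation naturally yields 0: Z_1 ∈ {-1, 1}. In that subpopulation Z_4 = -2, -2, mean -2.
Difference = 0.5 − (-2) = 2.5.

2.5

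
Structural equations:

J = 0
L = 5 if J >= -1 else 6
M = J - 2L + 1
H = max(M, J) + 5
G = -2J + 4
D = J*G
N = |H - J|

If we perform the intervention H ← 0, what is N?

0

The intervention breaks the incoming arrows to H: H = max(M, J) + 5 no longer applies, and H = 0.
N = |H - J|  [with H=0, J=0]  = 0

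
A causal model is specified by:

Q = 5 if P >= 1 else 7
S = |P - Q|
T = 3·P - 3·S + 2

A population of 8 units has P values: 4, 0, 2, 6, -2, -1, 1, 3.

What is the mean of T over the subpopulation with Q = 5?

Observing Q=5 restricts to units where Q's equation naturally yields 5: P ∈ {4, 2, 6, 1, 3}. In that subpopulation T = 11, -1, 17, -7, 5, mean 5.

5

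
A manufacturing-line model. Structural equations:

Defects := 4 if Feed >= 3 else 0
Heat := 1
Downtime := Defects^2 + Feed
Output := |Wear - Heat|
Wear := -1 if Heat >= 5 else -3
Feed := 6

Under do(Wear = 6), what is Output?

do(Wear=6) replaces the equation Wear := -1 if Heat >= 5 else -3 with the constant Wear = 6.
Output = |Wear - Heat|  [with Wear=6, Heat=1]  = 5

5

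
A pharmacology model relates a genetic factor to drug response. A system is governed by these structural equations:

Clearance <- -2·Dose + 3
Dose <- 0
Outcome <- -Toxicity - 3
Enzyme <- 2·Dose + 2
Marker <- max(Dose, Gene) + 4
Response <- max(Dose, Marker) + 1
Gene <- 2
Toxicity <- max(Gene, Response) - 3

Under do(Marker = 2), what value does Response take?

Intervening sets Marker = 2 and removes its equation (Marker <- max(Dose, Gene) + 4).
Response = max(Dose, Marker) + 1  [with Dose=0, Marker=2]  = 3

3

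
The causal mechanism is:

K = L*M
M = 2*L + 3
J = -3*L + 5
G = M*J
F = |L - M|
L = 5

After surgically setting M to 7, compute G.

The intervention breaks the incoming arrows to M: M = 2*L + 3 no longer applies, and M = 7.
J = -3*L + 5  [with L=5]  = -10
G = M*J  [with M=7, J=-10]  = -70

-70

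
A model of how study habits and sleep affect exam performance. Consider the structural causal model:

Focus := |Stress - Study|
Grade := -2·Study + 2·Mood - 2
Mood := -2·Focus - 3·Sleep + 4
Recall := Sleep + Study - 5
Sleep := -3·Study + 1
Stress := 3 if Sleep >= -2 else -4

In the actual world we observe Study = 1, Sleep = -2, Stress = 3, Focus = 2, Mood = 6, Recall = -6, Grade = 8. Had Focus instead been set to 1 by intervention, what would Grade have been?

The intervention breaks the incoming arrows to Focus: Focus := |Stress - Study| no longer applies, and Focus = 1.
Sleep = -3·Study + 1  [with Study=1]  = -2
Mood = -2·Focus - 3·Sleep + 4  [with Focus=1, Sleep=-2]  = 8
Grade = -2·Study + 2·Mood - 2  [with Study=1, Mood=8]  = 12

12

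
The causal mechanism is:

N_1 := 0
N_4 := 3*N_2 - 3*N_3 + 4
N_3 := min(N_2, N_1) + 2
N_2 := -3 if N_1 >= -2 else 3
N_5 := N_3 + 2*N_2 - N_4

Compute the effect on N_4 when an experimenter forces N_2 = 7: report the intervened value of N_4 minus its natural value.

21

Under do(N_2=7), the mechanism N_2 := -3 if N_1 >= -2 else 3 is discarded; N_2 is fixed at 7.
N_3 = min(N_2, N_1) + 2  [with N_2=7, N_1=0]  = 2
N_4 = 3*N_2 - 3*N_3 + 4  [with N_2=7, N_3=2]  = 19
Without intervention: N_2 = -3 if N_1 >= -2 else 3  [with N_1=0]  = -3; N_3 = min(N_2, N_1) + 2  [with N_2=-3, N_1=0]  = -1; N_4 = 3*N_2 - 3*N_3 + 4  [with N_2=-3, N_3=-1]  = -2.
Change = 19 − (-2) = 21.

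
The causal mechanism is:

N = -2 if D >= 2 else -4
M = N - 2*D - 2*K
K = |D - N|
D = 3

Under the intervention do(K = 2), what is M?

The intervention breaks the incoming arrows to K: K = |D - N| no longer applies, and K = 2.
N = -2 if D >= 2 else -4  [with D=3]  = -2
M = N - 2*D - 2*K  [with N=-2, D=3, K=2]  = -12

-12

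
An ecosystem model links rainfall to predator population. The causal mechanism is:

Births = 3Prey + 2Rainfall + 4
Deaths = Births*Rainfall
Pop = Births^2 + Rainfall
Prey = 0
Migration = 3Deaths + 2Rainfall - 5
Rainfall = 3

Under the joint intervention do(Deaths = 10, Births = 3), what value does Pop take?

The joint intervention fixes Deaths = 10, Births = 3, removing each variable's own equation.
Pop = Births^2 + Rainfall  [with Births=3, Rainfall=3]  = 12

12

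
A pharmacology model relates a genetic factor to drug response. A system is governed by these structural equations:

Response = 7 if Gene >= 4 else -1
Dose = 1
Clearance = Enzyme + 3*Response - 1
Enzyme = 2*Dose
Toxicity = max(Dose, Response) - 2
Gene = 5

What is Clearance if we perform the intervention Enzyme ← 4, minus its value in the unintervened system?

2

The intervention breaks the incoming arrows to Enzyme: Enzyme = 2*Dose no longer applies, and Enzyme = 4.
Response = 7 if Gene >= 4 else -1  [with Gene=5]  = 7
Clearance = Enzyme + 3*Response - 1  [with Enzyme=4, Response=7]  = 24
Without intervention: Enzyme = 2*Dose  [with Dose=1]  = 2; Response = 7 if Gene >= 4 else -1  [with Gene=5]  = 7; Clearance = Enzyme + 3*Response - 1  [with Enzyme=2, Response=7]  = 22.
Change = 24 − 22 = 2.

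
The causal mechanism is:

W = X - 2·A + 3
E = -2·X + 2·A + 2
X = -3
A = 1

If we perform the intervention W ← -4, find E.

Under do(W=-4), the mechanism W = X - 2·A + 3 is discarded; W is fixed at -4.
Since E is not a descendant of the intervened variable, it is unaffected.
E = -2·X + 2·A + 2  [with X=-3, A=1]  = 10

10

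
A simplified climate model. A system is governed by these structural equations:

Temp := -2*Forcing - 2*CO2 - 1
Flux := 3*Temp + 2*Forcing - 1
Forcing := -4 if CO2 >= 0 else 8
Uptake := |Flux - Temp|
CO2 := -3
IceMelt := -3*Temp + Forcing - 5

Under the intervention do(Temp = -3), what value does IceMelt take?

The intervention breaks the incoming arrows to Temp: Temp := -2*Forcing - 2*CO2 - 1 no longer applies, and Temp = -3.
Forcing = -4 if CO2 >= 0 else 8  [with CO2=-3]  = 8
IceMelt = -3*Temp + Forcing - 5  [with Temp=-3, Forcing=8]  = 12

12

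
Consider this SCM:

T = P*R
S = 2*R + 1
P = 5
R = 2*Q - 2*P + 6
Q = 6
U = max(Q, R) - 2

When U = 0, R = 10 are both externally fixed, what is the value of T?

50

Under do(U = 0, R = 10), each intervened variable's structural equation is replaced by its fixed value.
T = P*R  [with P=5, R=10]  = 50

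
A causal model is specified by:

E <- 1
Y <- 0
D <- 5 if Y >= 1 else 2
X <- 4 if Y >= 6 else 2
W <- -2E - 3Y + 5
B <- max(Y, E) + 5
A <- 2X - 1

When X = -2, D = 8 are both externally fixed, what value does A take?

The joint intervention fixes X = -2, D = 8, removing each variable's own equation.
A = 2X - 1  [with X=-2]  = -5

-5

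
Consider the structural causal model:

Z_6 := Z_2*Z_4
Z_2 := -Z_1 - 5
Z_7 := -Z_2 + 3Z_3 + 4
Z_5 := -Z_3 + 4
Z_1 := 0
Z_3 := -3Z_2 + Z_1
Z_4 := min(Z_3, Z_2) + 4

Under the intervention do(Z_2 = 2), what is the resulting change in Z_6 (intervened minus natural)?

Under do(Z_2=2), the mechanism Z_2 := -Z_1 - 5 is discarded; Z_2 is fixed at 2.
Z_3 = -3Z_2 + Z_1  [with Z_2=2, Z_1=0]  = -6
Z_4 = min(Z_3, Z_2) + 4  [with Z_3=-6, Z_2=2]  = -2
Z_6 = Z_2*Z_4  [with Z_2=2, Z_4=-2]  = -4
Without intervention: Z_2 = -Z_1 - 5  [with Z_1=0]  = -5; Z_3 = -3Z_2 + Z_1  [with Z_2=-5, Z_1=0]  = 15; Z_4 = min(Z_3, Z_2) + 4  [with Z_3=15, Z_2=-5]  = -1; Z_6 = Z_2*Z_4  [with Z_2=-5, Z_4=-1]  = 5.
Change = -4 − 5 = -9.

-9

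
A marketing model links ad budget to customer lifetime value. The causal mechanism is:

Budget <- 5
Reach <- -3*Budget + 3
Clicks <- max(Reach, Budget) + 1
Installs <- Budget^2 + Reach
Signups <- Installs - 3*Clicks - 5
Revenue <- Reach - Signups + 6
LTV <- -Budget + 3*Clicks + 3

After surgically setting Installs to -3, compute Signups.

-26

Intervening sets Installs = -3 and removes its equation (Installs <- Budget^2 + Reach).
Reach = -3*Budget + 3  [with Budget=5]  = -12
Clicks = max(Reach, Budget) + 1  [with Reach=-12, Budget=5]  = 6
Signups = Installs - 3*Clicks - 5  [with Installs=-3, Clicks=6]  = -26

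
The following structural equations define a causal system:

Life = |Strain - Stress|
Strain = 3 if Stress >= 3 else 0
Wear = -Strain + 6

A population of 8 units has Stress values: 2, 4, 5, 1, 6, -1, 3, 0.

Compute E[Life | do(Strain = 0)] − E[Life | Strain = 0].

Every unit gets Strain=0 under the intervention. Life values become 2, 4, 5, 1, 6, 1, 3, 0; E[Life|do(Strain=0)] = 2.75.
E[Life|Strain=0] averages over only the 4 units with Strain=0 (Stress = 2, 1, -1, 0): Life = 2, 1, 1, 0, mean 1.
Difference = 2.75 − 1 = 1.75.

1.75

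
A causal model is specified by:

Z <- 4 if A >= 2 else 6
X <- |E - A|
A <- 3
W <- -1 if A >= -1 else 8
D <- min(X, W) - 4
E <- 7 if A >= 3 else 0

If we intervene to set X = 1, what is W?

-1

The intervention breaks the incoming arrows to X: X <- |E - A| no longer applies, and X = 1.
Since W is not a descendant of the intervened variable, it is unaffected.
W = -1 if A >= -1 else 8  [with A=3]  = -1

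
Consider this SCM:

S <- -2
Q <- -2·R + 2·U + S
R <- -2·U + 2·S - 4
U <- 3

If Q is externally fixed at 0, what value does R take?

Under do(Q=0), the mechanism Q <- -2·R + 2·U + S is discarded; Q is fixed at 0.
Since R is not a descendant of the intervened variable, it is unaffected.
R = -2·U + 2·S - 4  [with U=3, S=-2]  = -14

-14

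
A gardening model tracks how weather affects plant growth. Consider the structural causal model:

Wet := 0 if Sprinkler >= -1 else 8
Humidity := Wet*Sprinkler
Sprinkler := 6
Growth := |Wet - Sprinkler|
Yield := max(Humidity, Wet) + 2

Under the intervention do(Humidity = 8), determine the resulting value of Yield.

10

Intervening sets Humidity = 8 and removes its equation (Humidity := Wet*Sprinkler).
Wet = 0 if Sprinkler >= -1 else 8  [with Sprinkler=6]  = 0
Yield = max(Humidity, Wet) + 2  [with Humidity=8, Wet=0]  = 10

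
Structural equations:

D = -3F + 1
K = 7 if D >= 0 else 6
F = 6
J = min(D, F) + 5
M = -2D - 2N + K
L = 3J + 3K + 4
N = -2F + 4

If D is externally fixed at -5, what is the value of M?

Under do(D=-5), the mechanism D = -3F + 1 is discarded; D is fixed at -5.
K = 7 if D >= 0 else 6  [with D=-5]  = 6
N = -2F + 4  [with F=6]  = -8
M = -2D - 2N + K  [with D=-5, N=-8, K=6]  = 32

32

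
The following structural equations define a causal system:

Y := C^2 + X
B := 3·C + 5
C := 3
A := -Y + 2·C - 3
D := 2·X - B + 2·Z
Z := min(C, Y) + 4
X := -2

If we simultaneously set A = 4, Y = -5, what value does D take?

-20

Setting A = 4, Y = -5 by intervention discards those variables' equations.
B = 3·C + 5  [with C=3]  = 14
Z = min(C, Y) + 4  [with C=3, Y=-5]  = -1
D = 2·X - B + 2·Z  [with X=-2, B=14, Z=-1]  = -20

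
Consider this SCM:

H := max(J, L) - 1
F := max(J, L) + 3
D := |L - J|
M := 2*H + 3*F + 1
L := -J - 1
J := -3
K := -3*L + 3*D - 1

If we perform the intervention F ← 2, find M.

9

Under do(F=2), the mechanism F := max(J, L) + 3 is discarded; F is fixed at 2.
L = -J - 1  [with J=-3]  = 2
H = max(J, L) - 1  [with J=-3, L=2]  = 1
M = 2*H + 3*F + 1  [with H=1, F=2]  = 9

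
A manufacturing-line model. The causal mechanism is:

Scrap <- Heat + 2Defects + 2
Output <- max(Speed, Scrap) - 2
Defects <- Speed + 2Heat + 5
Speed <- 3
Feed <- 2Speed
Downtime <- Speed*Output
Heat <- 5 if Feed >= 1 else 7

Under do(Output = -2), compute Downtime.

-6

Intervening sets Output = -2 and removes its equation (Output <- max(Speed, Scrap) - 2).
Downtime = Speed*Output  [with Speed=3, Output=-2]  = -6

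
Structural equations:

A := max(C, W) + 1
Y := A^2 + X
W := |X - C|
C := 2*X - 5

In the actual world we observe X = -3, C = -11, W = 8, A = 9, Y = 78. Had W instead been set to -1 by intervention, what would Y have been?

do(W=-1) replaces the equation W := |X - C| with the constant W = -1.
C = 2*X - 5  [with X=-3]  = -11
A = max(C, W) + 1  [with C=-11, W=-1]  = 0
Y = A^2 + X  [with A=0, X=-3]  = -3

-3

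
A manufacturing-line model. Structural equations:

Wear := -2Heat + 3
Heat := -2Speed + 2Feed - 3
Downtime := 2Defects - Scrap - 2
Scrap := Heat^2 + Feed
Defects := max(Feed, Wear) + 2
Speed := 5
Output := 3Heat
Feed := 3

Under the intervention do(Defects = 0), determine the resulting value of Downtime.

-54

do(Defects=0) replaces the equation Defects := max(Feed, Wear) + 2 with the constant Defects = 0.
Heat = -2Speed + 2Feed - 3  [with Speed=5, Feed=3]  = -7
Scrap = Heat^2 + Feed  [with Heat=-7, Feed=3]  = 52
Downtime = 2Defects - Scrap - 2  [with Defects=0, Scrap=52]  = -54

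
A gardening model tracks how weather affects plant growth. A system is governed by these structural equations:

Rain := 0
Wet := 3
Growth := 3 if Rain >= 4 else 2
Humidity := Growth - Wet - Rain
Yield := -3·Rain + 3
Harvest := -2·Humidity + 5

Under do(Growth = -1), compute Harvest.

The intervention breaks the incoming arrows to Growth: Growth := 3 if Rain >= 4 else 2 no longer applies, and Growth = -1.
Humidity = Growth - Wet - Rain  [with Growth=-1, Wet=3, Rain=0]  = -4
Harvest = -2·Humidity + 5  [with Humidity=-4]  = 13

13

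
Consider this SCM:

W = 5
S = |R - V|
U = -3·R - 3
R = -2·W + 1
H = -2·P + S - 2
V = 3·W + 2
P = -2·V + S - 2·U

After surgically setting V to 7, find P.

-46

Under do(V=7), the mechanism V = 3·W + 2 is discarded; V is fixed at 7.
R = -2·W + 1  [with W=5]  = -9
U = -3·R - 3  [with R=-9]  = 24
S = |R - V|  [with R=-9, V=7]  = 16
P = -2·V + S - 2·U  [with V=7, S=16, U=24]  = -46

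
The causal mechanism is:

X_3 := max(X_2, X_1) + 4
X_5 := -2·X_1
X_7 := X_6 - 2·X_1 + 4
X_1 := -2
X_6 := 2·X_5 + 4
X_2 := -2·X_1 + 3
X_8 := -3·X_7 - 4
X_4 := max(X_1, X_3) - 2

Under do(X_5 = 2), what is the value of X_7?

16

Under do(X_5=2), the mechanism X_5 := -2·X_1 is discarded; X_5 is fixed at 2.
X_6 = 2·X_5 + 4  [with X_5=2]  = 8
X_7 = X_6 - 2·X_1 + 4  [with X_6=8, X_1=-2]  = 16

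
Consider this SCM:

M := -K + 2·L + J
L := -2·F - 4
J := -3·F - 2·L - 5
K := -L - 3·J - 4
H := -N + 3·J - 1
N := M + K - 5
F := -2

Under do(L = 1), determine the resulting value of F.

Under do(L=1), the mechanism L := -2·F - 4 is discarded; L is fixed at 1.
F is not downstream of the intervention, so its value is determined by the original equations.

-2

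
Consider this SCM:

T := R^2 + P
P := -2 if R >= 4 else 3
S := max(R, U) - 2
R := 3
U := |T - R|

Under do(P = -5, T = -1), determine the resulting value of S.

2

Under do(P = -5, T = -1), each intervened variable's structural equation is replaced by its fixed value.
U = |T - R|  [with T=-1, R=3]  = 4
S = max(R, U) - 2  [with R=3, U=4]  = 2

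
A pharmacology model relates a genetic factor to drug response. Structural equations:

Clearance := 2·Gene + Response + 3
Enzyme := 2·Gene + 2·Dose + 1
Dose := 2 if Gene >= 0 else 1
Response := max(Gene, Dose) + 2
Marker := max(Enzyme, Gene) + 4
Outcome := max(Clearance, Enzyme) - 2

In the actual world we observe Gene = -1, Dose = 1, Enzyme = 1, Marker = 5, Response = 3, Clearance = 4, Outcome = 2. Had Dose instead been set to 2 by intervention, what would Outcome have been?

Under do(Dose=2), the mechanism Dose := 2 if Gene >= 0 else 1 is discarded; Dose is fixed at 2.
Enzyme = 2·Gene + 2·Dose + 1  [with Gene=-1, Dose=2]  = 3
Response = max(Gene, Dose) + 2  [with Gene=-1, Dose=2]  = 4
Clearance = 2·Gene + Response + 3  [with Gene=-1, Response=4]  = 5
Outcome = max(Clearance, Enzyme) - 2  [with Clearance=5, Enzyme=3]  = 3

3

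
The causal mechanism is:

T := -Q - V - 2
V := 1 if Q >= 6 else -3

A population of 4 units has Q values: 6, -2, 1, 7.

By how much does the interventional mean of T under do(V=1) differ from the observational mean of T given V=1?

do(V=1) breaks V's dependence on Q. With V=1 fixed, T across the units is -9, -1, -4, -10, mean -6.
E[T|V=1] averages over only the 2 units with V=1 (Q = 6, 7): T = -9, -10, mean -9.5.
Difference = -6 − (-9.5) = 3.5.

3.5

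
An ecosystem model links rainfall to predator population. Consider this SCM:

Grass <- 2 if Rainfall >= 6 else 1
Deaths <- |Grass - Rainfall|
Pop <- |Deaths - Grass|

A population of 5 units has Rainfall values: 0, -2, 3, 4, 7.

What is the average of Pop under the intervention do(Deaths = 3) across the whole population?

The intervention sets Deaths=3 in all 5 units regardless of Rainfall. Recomputing Pop per unit gives 2, 2, 2, 2, 1; average 1.8.

1.8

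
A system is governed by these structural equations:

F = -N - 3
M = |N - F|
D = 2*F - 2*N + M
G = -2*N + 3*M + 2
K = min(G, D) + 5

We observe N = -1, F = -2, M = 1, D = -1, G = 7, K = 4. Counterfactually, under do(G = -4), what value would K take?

1

The intervention breaks the incoming arrows to G: G = -2*N + 3*M + 2 no longer applies, and G = -4.
F = -N - 3  [with N=-1]  = -2
M = |N - F|  [with N=-1, F=-2]  = 1
D = 2*F - 2*N + M  [with F=-2, N=-1, M=1]  = -1
K = min(G, D) + 5  [with G=-4, D=-1]  = 1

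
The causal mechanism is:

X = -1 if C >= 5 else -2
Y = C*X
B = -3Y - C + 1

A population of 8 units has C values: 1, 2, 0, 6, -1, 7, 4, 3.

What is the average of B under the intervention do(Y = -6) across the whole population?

16.25

do(Y=-6) breaks Y's dependence on C. With Y=-6 fixed, B across the units is 18, 17, 19, 13, 20, 12, 15, 16, mean 16.25.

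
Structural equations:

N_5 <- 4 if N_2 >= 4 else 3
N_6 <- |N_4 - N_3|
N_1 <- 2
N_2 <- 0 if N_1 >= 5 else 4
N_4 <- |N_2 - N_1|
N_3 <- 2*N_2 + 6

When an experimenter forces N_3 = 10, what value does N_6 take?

8

The intervention breaks the incoming arrows to N_3: N_3 <- 2*N_2 + 6 no longer applies, and N_3 = 10.
N_2 = 0 if N_1 >= 5 else 4  [with N_1=2]  = 4
N_4 = |N_2 - N_1|  [with N_2=4, N_1=2]  = 2
N_6 = |N_4 - N_3|  [with N_4=2, N_3=10]  = 8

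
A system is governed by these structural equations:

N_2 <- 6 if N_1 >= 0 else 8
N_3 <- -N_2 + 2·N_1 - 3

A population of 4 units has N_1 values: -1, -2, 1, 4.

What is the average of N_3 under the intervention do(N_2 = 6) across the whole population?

do(N_2=6) breaks N_2's dependence on N_1. With N_2=6 fixed, N_3 across the units is -11, -13, -7, -1, mean -8.

-8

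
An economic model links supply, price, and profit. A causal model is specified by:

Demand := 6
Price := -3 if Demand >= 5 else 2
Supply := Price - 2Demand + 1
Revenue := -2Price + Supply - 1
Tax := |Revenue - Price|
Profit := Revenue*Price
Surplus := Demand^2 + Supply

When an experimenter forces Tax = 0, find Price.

Under do(Tax=0), the mechanism Tax := |Revenue - Price| is discarded; Tax is fixed at 0.
No directed path runs from Tax to Price, so Price keeps its natural value.
Price = -3 if Demand >= 5 else 2  [with Demand=6]  = -3

-3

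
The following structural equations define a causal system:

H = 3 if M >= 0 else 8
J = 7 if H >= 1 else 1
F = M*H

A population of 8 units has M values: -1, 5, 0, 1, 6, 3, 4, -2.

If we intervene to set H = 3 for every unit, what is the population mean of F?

The intervention sets H=3 in all 8 units regardless of M. Recomputing F per unit gives -3, 15, 0, 3, 18, 9, 12, -6; average 6.

6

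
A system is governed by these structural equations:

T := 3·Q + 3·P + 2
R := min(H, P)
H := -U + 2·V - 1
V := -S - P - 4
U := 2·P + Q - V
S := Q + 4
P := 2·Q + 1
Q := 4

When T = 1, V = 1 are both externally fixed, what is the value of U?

The joint intervention fixes T = 1, V = 1, removing each variable's own equation.
P = 2·Q + 1  [with Q=4]  = 9
U = 2·P + Q - V  [with P=9, Q=4, V=1]  = 21

21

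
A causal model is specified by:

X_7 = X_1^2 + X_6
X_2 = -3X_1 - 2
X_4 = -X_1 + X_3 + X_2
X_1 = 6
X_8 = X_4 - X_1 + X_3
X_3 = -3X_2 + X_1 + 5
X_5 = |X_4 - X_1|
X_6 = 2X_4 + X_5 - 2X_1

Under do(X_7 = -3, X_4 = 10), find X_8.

75

The joint intervention fixes X_7 = -3, X_4 = 10, removing each variable's own equation.
X_2 = -3X_1 - 2  [with X_1=6]  = -20
X_3 = -3X_2 + X_1 + 5  [with X_2=-20, X_1=6]  = 71
X_8 = X_4 - X_1 + X_3  [with X_4=10, X_1=6, X_3=71]  = 75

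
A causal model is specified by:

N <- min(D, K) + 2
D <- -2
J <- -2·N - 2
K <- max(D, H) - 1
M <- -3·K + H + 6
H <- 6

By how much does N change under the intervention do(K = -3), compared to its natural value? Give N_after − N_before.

The intervention breaks the incoming arrows to K: K <- max(D, H) - 1 no longer applies, and K = -3.
N = min(D, K) + 2  [with D=-2, K=-3]  = -1
Without intervention: K = max(D, H) - 1  [with D=-2, H=6]  = 5; N = min(D, K) + 2  [with D=-2, K=5]  = 0.
Change = -1 − 0 = -1.

-1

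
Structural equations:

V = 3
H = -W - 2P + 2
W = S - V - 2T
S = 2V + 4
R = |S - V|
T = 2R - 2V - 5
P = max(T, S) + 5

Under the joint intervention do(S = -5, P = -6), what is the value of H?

32

Setting S = -5, P = -6 by intervention discards those variables' equations.
R = |S - V|  [with S=-5, V=3]  = 8
T = 2R - 2V - 5  [with R=8, V=3]  = 5
W = S - V - 2T  [with S=-5, V=3, T=5]  = -18
H = -W - 2P + 2  [with W=-18, P=-6]  = 32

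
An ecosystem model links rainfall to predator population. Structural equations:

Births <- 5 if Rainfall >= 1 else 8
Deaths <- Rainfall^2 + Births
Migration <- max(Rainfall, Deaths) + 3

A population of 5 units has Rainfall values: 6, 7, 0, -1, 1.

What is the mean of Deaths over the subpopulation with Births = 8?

8.5

Observing Births=8 restricts to units where Births's equation naturally yields 8: Rainfall ∈ {0, -1}. In that subpopulation Deaths = 8, 9, mean 8.5.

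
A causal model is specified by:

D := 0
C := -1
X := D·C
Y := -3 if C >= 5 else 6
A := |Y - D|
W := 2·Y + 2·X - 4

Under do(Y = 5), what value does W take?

Under do(Y=5), the mechanism Y := -3 if C >= 5 else 6 is discarded; Y is fixed at 5.
X = D·C  [with D=0, C=-1]  = 0
W = 2·Y + 2·X - 4  [with Y=5, X=0]  = 6

6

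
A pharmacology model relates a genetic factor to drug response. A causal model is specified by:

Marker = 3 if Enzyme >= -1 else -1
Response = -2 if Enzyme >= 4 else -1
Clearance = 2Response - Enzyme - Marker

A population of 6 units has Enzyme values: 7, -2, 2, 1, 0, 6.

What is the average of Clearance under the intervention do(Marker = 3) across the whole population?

The intervention sets Marker=3 in all 6 units regardless of Enzyme. Recomputing Clearance per unit gives -14, -3, -7, -6, -5, -13; average -8.

-8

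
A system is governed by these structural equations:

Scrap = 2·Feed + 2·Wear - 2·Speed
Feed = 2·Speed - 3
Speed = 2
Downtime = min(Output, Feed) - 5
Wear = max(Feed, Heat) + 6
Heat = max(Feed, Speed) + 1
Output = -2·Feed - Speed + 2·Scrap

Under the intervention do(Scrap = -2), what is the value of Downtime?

-13

Under do(Scrap=-2), the mechanism Scrap = 2·Feed + 2·Wear - 2·Speed is discarded; Scrap is fixed at -2.
Feed = 2·Speed - 3  [with Speed=2]  = 1
Output = -2·Feed - Speed + 2·Scrap  [with Feed=1, Speed=2, Scrap=-2]  = -8
Downtime = min(Output, Feed) - 5  [with Output=-8, Feed=1]  = -13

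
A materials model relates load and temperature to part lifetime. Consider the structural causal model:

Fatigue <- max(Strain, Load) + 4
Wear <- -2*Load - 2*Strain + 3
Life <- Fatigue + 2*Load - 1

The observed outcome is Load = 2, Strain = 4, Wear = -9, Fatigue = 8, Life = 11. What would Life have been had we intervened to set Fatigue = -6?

-3

Intervening sets Fatigue = -6 and removes its equation (Fatigue <- max(Strain, Load) + 4).
Life = Fatigue + 2*Load - 1  [with Fatigue=-6, Load=2]  = -3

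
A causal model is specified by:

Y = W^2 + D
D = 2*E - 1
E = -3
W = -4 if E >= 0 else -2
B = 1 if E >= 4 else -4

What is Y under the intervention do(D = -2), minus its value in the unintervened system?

do(D=-2) replaces the equation D = 2*E - 1 with the constant D = -2.
W = -4 if E >= 0 else -2  [with E=-3]  = -2
Y = W^2 + D  [with W=-2, D=-2]  = 2
Without intervention: D = 2*E - 1  [with E=-3]  = -7; W = -4 if E >= 0 else -2  [with E=-3]  = -2; Y = W^2 + D  [with W=-2, D=-7]  = -3.
Change = 2 − (-3) = 5.

5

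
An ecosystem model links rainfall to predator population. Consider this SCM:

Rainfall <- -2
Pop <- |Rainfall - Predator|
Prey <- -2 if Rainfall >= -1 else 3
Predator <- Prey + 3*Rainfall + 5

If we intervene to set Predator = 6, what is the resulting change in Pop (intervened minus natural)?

The intervention breaks the incoming arrows to Predator: Predator <- Prey + 3*Rainfall + 5 no longer applies, and Predator = 6.
Pop = |Rainfall - Predator|  [with Rainfall=-2, Predator=6]  = 8
Without intervention: Prey = -2 if Rainfall >= -1 else 3  [with Rainfall=-2]  = 3; Predator = Prey + 3*Rainfall + 5  [with Prey=3, Rainfall=-2]  = 2; Pop = |Rainfall - Predator|  [with Rainfall=-2, Predator=2]  = 4.
Change = 8 − 4 = 4.

4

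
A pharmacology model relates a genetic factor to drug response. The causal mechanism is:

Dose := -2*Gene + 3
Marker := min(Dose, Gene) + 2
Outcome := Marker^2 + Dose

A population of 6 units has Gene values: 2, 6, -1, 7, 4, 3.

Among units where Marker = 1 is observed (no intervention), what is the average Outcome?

3

Observing Marker=1 restricts to units where Marker's equation naturally yields 1: Gene ∈ {2, -1}. In that subpopulation Outcome = 0, 6, mean 3.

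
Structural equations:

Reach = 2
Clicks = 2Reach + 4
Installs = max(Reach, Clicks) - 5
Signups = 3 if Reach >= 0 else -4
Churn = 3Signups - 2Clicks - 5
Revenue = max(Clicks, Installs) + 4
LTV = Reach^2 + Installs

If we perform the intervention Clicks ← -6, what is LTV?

1

Under do(Clicks=-6), the mechanism Clicks = 2Reach + 4 is discarded; Clicks is fixed at -6.
Installs = max(Reach, Clicks) - 5  [with Reach=2, Clicks=-6]  = -3
LTV = Reach^2 + Installs  [with Reach=2, Installs=-3]  = 1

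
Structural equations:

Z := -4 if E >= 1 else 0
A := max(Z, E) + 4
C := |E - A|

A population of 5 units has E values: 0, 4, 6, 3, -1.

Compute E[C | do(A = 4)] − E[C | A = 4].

do(A=4) breaks A's dependence on E. With A=4 fixed, C across the units is 4, 0, 2, 1, 5, mean 2.4.
Observing A=4 restricts to units where A's equation naturally yields 4: E ∈ {0, -1}. In that subpopulation C = 4, 5, mean 4.5.
Difference = 2.4 − 4.5 = -2.1.

-2.1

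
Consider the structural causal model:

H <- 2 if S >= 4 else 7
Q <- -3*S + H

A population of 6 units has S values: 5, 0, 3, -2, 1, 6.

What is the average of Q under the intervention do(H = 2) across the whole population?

do(H=2) breaks H's dependence on S. With H=2 fixed, Q across the units is -13, 2, -7, 8, -1, -16, mean -4.5.

-4.5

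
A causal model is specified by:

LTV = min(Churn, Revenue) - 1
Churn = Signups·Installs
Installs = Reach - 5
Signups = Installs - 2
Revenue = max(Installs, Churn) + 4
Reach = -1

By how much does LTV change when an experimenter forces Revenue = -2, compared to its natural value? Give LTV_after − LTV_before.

-50

The intervention breaks the incoming arrows to Revenue: Revenue = max(Installs, Churn) + 4 no longer applies, and Revenue = -2.
Installs = Reach - 5  [with Reach=-1]  = -6
Signups = Installs - 2  [with Installs=-6]  = -8
Churn = Signups·Installs  [with Signups=-8, Installs=-6]  = 48
LTV = min(Churn, Revenue) - 1  [with Churn=48, Revenue=-2]  = -3
Without intervention: Installs = Reach - 5  [with Reach=-1]  = -6; Signups = Installs - 2  [with Installs=-6]  = -8; Churn = Signups·Installs  [with Signups=-8, Installs=-6]  = 48; Revenue = max(Installs, Churn) + 4  [with Installs=-6, Churn=48]  = 52; LTV = min(Churn, Revenue) - 1  [with Churn=48, Revenue=52]  = 47.
Change = -3 − 47 = -50.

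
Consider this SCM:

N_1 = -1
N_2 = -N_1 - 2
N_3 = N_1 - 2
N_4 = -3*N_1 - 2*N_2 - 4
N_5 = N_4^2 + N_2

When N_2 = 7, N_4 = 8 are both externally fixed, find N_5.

71

Setting N_2 = 7, N_4 = 8 by intervention discards those variables' equations.
N_5 = N_4^2 + N_2  [with N_4=8, N_2=7]  = 71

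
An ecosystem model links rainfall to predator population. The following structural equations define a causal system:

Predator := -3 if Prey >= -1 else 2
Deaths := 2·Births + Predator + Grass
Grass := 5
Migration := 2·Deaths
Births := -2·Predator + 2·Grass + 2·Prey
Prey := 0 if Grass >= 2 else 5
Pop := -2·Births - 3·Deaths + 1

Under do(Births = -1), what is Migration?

Under do(Births=-1), the mechanism Births := -2·Predator + 2·Grass + 2·Prey is discarded; Births is fixed at -1.
Prey = 0 if Grass >= 2 else 5  [with Grass=5]  = 0
Predator = -3 if Prey >= -1 else 2  [with Prey=0]  = -3
Deaths = 2·Births + Predator + Grass  [with Births=-1, Predator=-3, Grass=5]  = 0
Migration = 2·Deaths  [with Deaths=0]  = 0

0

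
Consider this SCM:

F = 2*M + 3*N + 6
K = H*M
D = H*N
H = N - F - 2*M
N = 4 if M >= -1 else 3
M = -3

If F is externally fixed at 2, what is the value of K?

-21

The intervention breaks the incoming arrows to F: F = 2*M + 3*N + 6 no longer applies, and F = 2.
N = 4 if M >= -1 else 3  [with M=-3]  = 3
H = N - F - 2*M  [with N=3, F=2, M=-3]  = 7
K = H*M  [with H=7, M=-3]  = -21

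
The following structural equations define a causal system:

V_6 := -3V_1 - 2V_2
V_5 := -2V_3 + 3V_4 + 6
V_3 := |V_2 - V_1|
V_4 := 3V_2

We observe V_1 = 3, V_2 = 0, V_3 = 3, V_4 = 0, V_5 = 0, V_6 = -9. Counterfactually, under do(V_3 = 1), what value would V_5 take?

4

do(V_3=1) replaces the equation V_3 := |V_2 - V_1| with the constant V_3 = 1.
V_4 = 3V_2  [with V_2=0]  = 0
V_5 = -2V_3 + 3V_4 + 6  [with V_3=1, V_4=0]  = 4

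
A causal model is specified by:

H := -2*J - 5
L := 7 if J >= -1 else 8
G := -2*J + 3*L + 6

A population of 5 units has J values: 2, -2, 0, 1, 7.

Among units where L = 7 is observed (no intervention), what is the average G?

22

Conditioning on L=7 selects the 4 unit(s) with J ∈ {2, 0, 1, 7}. Their G values: 23, 27, 25, 13. Mean = 22.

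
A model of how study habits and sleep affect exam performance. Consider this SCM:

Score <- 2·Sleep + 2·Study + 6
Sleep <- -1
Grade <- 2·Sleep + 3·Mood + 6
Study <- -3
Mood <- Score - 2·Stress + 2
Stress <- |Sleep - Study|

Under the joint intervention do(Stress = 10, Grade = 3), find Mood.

-20

The joint intervention fixes Stress = 10, Grade = 3, removing each variable's own equation.
Score = 2·Sleep + 2·Study + 6  [with Sleep=-1, Study=-3]  = -2
Mood = Score - 2·Stress + 2  [with Score=-2, Stress=10]  = -20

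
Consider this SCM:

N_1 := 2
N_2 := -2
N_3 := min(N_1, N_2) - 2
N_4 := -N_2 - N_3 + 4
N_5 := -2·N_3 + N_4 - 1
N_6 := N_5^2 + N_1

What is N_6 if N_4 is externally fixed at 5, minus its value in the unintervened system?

-145

Under do(N_4=5), the mechanism N_4 := -N_2 - N_3 + 4 is discarded; N_4 is fixed at 5.
N_3 = min(N_1, N_2) - 2  [with N_1=2, N_2=-2]  = -4
N_5 = -2·N_3 + N_4 - 1  [with N_3=-4, N_4=5]  = 12
N_6 = N_5^2 + N_1  [with N_5=12, N_1=2]  = 146
Without intervention: N_3 = min(N_1, N_2) - 2  [with N_1=2, N_2=-2]  = -4; N_4 = -N_2 - N_3 + 4  [with N_2=-2, N_3=-4]  = 10; N_5 = -2·N_3 + N_4 - 1  [with N_3=-4, N_4=10]  = 17; N_6 = N_5^2 + N_1  [with N_5=17, N_1=2]  = 291.
Change = 146 − 291 = -145.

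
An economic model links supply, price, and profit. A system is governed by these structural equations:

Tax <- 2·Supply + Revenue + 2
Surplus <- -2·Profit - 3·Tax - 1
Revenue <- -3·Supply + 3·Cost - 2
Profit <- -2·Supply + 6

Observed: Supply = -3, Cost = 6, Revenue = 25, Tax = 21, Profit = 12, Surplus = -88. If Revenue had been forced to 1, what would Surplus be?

The intervention breaks the incoming arrows to Revenue: Revenue <- -3·Supply + 3·Cost - 2 no longer applies, and Revenue = 1.
Tax = 2·Supply + Revenue + 2  [with Supply=-3, Revenue=1]  = -3
Profit = -2·Supply + 6  [with Supply=-3]  = 12
Surplus = -2·Profit - 3·Tax - 1  [with Profit=12, Tax=-3]  = -16

-16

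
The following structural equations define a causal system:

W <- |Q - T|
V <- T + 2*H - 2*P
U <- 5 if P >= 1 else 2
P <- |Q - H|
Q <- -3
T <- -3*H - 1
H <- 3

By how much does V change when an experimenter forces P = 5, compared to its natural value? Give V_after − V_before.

2

Under do(P=5), the mechanism P <- |Q - H| is discarded; P is fixed at 5.
T = -3*H - 1  [with H=3]  = -10
V = T + 2*H - 2*P  [with T=-10, H=3, P=5]  = -14
Without intervention: T = -3*H - 1  [with H=3]  = -10; P = |Q - H|  [with Q=-3, H=3]  = 6; V = T + 2*H - 2*P  [with T=-10, H=3, P=6]  = -16.
Change = -14 − (-16) = 2.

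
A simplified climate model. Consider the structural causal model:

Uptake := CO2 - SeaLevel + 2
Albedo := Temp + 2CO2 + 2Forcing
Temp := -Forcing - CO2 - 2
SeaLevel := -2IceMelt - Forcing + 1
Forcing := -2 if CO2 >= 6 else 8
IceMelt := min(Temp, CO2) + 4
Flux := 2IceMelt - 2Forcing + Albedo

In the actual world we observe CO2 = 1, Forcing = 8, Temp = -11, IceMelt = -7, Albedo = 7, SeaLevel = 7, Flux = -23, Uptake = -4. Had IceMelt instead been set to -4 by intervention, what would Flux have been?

-17

The intervention breaks the incoming arrows to IceMelt: IceMelt := min(Temp, CO2) + 4 no longer applies, and IceMelt = -4.
Forcing = -2 if CO2 >= 6 else 8  [with CO2=1]  = 8
Temp = -Forcing - CO2 - 2  [with Forcing=8, CO2=1]  = -11
Albedo = Temp + 2CO2 + 2Forcing  [with Temp=-11, CO2=1, Forcing=8]  = 7
Flux = 2IceMelt - 2Forcing + Albedo  [with IceMelt=-4, Forcing=8, Albedo=7]  = -17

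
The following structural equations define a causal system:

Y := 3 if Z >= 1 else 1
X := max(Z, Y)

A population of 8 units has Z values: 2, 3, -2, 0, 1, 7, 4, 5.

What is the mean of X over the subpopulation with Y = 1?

1

E[X|Y=1] averages over only the 2 units with Y=1 (Z = -2, 0): X = 1, 1, mean 1.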